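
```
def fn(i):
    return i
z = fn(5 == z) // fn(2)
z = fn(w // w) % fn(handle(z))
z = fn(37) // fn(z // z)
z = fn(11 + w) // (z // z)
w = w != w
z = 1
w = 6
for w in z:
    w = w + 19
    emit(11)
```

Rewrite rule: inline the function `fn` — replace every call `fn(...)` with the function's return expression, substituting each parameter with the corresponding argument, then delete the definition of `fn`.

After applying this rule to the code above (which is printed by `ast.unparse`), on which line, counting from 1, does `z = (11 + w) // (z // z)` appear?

Transformed code:
z = (5 == z) // 2
z = w // w % handle(z)
z = 37 // (z // z)
z = (11 + w) // (z // z)
w = w != w
z = 1
w = 6
for w in z:
    w = w + 19
    emit(11)

4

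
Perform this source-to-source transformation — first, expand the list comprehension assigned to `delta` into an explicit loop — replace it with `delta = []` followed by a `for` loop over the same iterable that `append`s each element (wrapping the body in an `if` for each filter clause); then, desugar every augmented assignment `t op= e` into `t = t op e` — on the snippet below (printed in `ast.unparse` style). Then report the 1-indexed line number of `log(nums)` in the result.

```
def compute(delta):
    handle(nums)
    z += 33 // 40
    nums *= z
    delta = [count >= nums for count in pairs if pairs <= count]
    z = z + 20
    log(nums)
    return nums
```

10

Transformed code:
def compute(delta):
    handle(nums)
    z = z + 33 // 40
    nums = nums * z
    delta = []
    for count in pairs:
        if pairs <= count:
            delta.append(count >= nums)
    z = z + 20
    log(nums)
    return nums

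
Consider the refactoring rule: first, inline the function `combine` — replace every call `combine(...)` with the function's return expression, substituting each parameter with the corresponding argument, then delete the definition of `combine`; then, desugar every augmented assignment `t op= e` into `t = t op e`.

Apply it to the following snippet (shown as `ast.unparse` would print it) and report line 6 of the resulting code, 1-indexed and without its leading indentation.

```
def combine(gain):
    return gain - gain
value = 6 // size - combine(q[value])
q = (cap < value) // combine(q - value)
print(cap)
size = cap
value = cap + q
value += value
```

value = value + value

Transformed code:
value = 6 // size - (q[value] - q[value])
q = (cap < value) // (q - value - (q - value))
print(cap)
size = cap
value = cap + q
value = value + value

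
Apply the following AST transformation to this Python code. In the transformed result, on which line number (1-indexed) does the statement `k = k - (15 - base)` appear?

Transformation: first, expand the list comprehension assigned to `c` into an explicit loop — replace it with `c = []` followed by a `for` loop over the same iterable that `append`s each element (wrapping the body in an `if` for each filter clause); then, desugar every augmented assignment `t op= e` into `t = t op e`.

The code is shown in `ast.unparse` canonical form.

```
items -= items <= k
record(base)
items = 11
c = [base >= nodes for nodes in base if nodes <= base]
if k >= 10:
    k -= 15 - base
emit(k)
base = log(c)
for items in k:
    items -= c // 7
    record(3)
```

Transformed code:
items = items - (items <= k)
record(base)
items = 11
c = []
for nodes in base:
    if nodes <= base:
        c.append(base >= nodes)
if k >= 10:
    k = k - (15 - base)
emit(k)
base = log(c)
for items in k:
    items = items - c // 7
    record(3)

9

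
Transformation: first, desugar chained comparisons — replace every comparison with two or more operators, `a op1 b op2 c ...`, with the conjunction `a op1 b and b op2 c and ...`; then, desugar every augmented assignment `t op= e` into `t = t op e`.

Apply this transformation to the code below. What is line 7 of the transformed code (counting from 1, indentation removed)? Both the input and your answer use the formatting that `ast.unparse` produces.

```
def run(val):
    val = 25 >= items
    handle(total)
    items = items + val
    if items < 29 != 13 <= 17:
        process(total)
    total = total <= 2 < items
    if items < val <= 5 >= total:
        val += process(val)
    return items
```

total = total <= 2 and 2 < items

Transformed code:
def run(val):
    val = 25 >= items
    handle(total)
    items = items + val
    if items < 29 and 29 != 13 and (13 <= 17):
        process(total)
    total = total <= 2 and 2 < items
    if items < val and val <= 5 and (5 >= total):
        val = val + process(val)
    return items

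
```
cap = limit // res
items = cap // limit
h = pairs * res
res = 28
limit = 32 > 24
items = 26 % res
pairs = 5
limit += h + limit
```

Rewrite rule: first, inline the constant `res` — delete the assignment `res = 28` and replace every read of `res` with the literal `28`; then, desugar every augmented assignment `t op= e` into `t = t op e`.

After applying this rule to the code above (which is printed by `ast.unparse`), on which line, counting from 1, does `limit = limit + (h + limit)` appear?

Transformed code:
cap = limit // 28
items = cap // limit
h = pairs * 28
limit = 32 > 24
items = 26 % 28
pairs = 5
limit = limit + (h + limit)

7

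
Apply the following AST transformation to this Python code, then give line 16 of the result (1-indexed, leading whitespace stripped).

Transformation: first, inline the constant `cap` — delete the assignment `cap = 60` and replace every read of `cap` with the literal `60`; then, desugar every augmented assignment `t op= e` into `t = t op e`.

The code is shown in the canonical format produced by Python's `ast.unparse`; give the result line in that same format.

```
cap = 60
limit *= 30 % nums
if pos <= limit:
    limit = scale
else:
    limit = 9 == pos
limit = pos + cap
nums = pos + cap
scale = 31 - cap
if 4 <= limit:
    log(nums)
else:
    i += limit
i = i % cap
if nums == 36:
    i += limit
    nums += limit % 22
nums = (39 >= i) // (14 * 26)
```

nums = nums + limit % 22

Transformed code:
limit = limit * (30 % nums)
if pos <= limit:
    limit = scale
else:
    limit = 9 == pos
limit = pos + 60
nums = pos + 60
scale = 31 - 60
if 4 <= limit:
    log(nums)
else:
    i = i + limit
i = i % 60
if nums == 36:
    i = i + limit
    nums = nums + limit % 22
nums = (39 >= i) // (14 * 26)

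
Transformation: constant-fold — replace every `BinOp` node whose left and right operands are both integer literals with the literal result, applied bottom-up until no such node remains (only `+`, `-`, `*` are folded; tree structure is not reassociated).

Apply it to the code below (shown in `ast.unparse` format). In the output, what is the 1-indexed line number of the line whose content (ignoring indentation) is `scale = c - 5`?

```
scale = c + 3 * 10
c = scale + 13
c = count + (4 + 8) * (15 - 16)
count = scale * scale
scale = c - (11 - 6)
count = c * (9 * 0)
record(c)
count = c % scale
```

Transformed code:
scale = c + 30
c = scale + 13
c = count + -12
count = scale * scale
scale = c - 5
count = c * 0
record(c)
count = c % scale

5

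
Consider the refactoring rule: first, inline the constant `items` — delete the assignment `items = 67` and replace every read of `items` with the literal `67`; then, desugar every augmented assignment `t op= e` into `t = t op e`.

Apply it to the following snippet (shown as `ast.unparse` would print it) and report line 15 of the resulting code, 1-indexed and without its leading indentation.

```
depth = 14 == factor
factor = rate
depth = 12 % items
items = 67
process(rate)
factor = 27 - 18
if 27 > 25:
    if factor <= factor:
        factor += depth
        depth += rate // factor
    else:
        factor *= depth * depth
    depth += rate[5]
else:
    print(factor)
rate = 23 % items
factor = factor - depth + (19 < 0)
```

Transformed code:
depth = 14 == factor
factor = rate
depth = 12 % 67
process(rate)
factor = 27 - 18
if 27 > 25:
    if factor <= factor:
        factor = factor + depth
        depth = depth + rate // factor
    else:
        factor = factor * (depth * depth)
    depth = depth + rate[5]
else:
    print(factor)
rate = 23 % 67
factor = factor - depth + (19 < 0)

rate = 23 % 67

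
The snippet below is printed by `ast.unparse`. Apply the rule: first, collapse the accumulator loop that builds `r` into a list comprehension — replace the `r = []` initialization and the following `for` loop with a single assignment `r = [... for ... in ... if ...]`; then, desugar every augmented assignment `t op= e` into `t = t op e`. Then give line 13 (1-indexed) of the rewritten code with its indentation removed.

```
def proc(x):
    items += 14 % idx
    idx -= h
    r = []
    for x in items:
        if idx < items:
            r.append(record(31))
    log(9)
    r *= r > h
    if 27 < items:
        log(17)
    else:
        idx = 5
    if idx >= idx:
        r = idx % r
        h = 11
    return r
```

Transformed code:
def proc(x):
    items = items + 14 % idx
    idx = idx - h
    r = [record(31) for x in items if idx < items]
    log(9)
    r = r * (r > h)
    if 27 < items:
        log(17)
    else:
        idx = 5
    if idx >= idx:
        r = idx % r
        h = 11
    return r

h = 11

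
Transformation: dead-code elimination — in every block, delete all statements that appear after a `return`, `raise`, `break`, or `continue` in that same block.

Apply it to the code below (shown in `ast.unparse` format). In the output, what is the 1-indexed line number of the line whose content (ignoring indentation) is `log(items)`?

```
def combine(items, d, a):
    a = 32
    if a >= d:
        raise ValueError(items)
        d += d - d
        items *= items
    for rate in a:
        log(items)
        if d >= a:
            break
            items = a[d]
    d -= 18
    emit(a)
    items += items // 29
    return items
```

6

Transformed code:
def combine(items, d, a):
    a = 32
    if a >= d:
        raise ValueError(items)
    for rate in a:
        log(items)
        if d >= a:
            break
    d -= 18
    emit(a)
    items += items // 29
    return items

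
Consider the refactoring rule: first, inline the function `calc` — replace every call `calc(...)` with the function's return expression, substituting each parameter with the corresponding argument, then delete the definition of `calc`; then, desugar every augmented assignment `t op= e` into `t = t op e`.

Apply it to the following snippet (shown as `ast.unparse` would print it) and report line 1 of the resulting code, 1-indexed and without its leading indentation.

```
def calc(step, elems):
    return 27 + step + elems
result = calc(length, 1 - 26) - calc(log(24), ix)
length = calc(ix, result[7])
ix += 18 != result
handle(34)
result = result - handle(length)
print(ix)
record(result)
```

Transformed code:
result = 27 + length + (1 - 26) - (27 + log(24) + ix)
length = 27 + ix + result[7]
ix = ix + (18 != result)
handle(34)
result = result - handle(length)
print(ix)
record(result)

result = 27 + length + (1 - 26) - (27 + log(24) + ix)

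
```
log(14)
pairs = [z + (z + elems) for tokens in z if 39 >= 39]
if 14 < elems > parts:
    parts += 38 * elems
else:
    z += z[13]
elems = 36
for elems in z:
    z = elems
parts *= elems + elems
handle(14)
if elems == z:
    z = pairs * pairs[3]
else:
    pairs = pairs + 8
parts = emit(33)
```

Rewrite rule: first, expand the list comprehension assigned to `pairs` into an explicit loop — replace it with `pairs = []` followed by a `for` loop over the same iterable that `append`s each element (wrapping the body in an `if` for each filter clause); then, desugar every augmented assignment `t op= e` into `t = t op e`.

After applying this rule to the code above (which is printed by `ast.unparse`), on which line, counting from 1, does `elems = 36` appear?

10

Transformed code:
log(14)
pairs = []
for tokens in z:
    if 39 >= 39:
        pairs.append(z + (z + elems))
if 14 < elems > parts:
    parts = parts + 38 * elems
else:
    z = z + z[13]
elems = 36
for elems in z:
    z = elems
parts = parts * (elems + elems)
handle(14)
if elems == z:
    z = pairs * pairs[3]
else:
    pairs = pairs + 8
parts = emit(33)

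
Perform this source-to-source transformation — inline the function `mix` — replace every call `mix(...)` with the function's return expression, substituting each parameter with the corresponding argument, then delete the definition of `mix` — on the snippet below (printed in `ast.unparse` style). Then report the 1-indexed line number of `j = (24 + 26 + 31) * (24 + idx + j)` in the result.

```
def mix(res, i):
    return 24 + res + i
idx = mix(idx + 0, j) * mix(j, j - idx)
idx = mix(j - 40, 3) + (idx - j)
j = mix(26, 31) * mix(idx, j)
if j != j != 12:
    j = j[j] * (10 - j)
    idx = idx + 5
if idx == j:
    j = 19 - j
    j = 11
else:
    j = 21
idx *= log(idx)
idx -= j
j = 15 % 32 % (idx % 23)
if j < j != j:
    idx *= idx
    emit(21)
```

Transformed code:
idx = (24 + (idx + 0) + j) * (24 + j + (j - idx))
idx = 24 + (j - 40) + 3 + (idx - j)
j = (24 + 26 + 31) * (24 + idx + j)
if j != j != 12:
    j = j[j] * (10 - j)
    idx = idx + 5
if idx == j:
    j = 19 - j
    j = 11
else:
    j = 21
idx *= log(idx)
idx -= j
j = 15 % 32 % (idx % 23)
if j < j != j:
    idx *= idx
    emit(21)

3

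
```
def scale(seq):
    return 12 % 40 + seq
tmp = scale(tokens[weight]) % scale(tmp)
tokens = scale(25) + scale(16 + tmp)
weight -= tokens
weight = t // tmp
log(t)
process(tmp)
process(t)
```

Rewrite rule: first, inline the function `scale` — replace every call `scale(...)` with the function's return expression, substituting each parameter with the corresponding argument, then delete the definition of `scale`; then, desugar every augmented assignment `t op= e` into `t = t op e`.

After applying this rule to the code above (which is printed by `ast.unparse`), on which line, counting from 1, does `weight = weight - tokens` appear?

3

Transformed code:
tmp = (12 % 40 + tokens[weight]) % (12 % 40 + tmp)
tokens = 12 % 40 + 25 + (12 % 40 + (16 + tmp))
weight = weight - tokens
weight = t // tmp
log(t)
process(tmp)
process(t)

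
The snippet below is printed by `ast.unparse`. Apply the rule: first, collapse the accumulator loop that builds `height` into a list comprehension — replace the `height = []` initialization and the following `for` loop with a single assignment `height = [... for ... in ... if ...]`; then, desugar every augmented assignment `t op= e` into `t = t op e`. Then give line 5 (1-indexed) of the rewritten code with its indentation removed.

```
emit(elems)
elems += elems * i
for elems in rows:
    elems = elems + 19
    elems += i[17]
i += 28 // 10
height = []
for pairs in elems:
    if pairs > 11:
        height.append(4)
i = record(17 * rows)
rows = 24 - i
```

Transformed code:
emit(elems)
elems = elems + elems * i
for elems in rows:
    elems = elems + 19
    elems = elems + i[17]
i = i + 28 // 10
height = [4 for pairs in elems if pairs > 11]
i = record(17 * rows)
rows = 24 - i

elems = elems + i[17]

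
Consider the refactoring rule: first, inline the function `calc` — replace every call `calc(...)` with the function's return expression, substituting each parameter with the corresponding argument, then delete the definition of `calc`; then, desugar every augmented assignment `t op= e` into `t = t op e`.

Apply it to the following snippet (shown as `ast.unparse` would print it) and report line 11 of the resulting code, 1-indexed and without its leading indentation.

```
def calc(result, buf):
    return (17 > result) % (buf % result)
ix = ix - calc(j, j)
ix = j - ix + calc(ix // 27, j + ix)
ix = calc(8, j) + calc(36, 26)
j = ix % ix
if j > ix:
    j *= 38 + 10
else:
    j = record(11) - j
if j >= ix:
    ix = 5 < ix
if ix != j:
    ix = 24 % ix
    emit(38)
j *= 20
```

if ix != j:

Transformed code:
ix = ix - (17 > j) % (j % j)
ix = j - ix + (17 > ix // 27) % ((j + ix) % (ix // 27))
ix = (17 > 8) % (j % 8) + (17 > 36) % (26 % 36)
j = ix % ix
if j > ix:
    j = j * (38 + 10)
else:
    j = record(11) - j
if j >= ix:
    ix = 5 < ix
if ix != j:
    ix = 24 % ix
    emit(38)
j = j * 20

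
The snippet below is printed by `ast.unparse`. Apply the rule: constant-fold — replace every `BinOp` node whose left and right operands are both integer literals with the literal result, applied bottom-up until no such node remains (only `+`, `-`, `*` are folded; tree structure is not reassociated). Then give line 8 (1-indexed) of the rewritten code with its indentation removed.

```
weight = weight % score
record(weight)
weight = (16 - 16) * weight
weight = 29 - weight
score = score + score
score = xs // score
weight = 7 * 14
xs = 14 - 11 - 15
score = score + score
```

Transformed code:
weight = weight % score
record(weight)
weight = 0 * weight
weight = 29 - weight
score = score + score
score = xs // score
weight = 98
xs = -12
score = score + score

xs = -12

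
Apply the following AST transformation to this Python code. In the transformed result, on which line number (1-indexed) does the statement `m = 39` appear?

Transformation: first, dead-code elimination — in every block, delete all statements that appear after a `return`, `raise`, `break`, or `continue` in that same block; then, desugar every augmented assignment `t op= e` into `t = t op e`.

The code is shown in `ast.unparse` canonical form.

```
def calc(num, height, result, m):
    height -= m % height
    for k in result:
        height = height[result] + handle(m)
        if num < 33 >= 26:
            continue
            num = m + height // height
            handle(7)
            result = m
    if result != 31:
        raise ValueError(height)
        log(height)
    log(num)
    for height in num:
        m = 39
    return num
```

Transformed code:
def calc(num, height, result, m):
    height = height - m % height
    for k in result:
        height = height[result] + handle(m)
        if num < 33 >= 26:
            continue
    if result != 31:
        raise ValueError(height)
    log(num)
    for height in num:
        m = 39
    return num

11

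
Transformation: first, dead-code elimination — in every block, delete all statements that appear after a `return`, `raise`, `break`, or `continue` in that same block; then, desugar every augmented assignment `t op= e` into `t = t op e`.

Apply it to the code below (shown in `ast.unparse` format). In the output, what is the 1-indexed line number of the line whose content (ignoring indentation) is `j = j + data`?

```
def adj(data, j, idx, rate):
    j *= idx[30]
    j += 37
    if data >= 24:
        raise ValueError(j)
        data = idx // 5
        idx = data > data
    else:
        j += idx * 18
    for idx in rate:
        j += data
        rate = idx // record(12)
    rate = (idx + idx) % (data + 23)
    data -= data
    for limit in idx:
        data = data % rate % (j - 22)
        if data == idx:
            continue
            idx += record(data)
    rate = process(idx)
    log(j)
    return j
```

9

Transformed code:
def adj(data, j, idx, rate):
    j = j * idx[30]
    j = j + 37
    if data >= 24:
        raise ValueError(j)
    else:
        j = j + idx * 18
    for idx in rate:
        j = j + data
        rate = idx // record(12)
    rate = (idx + idx) % (data + 23)
    data = data - data
    for limit in idx:
        data = data % rate % (j - 22)
        if data == idx:
            continue
    rate = process(idx)
    log(j)
    return j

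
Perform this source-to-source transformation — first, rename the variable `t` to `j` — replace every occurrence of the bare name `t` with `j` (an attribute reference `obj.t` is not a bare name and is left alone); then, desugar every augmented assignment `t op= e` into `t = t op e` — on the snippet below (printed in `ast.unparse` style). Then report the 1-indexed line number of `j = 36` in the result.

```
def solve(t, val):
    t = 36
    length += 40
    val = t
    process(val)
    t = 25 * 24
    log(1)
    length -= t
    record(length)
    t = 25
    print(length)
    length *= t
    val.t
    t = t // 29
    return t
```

2

Transformed code:
def solve(j, val):
    j = 36
    length = length + 40
    val = j
    process(val)
    j = 25 * 24
    log(1)
    length = length - j
    record(length)
    j = 25
    print(length)
    length = length * j
    val.t
    j = j // 29
    return j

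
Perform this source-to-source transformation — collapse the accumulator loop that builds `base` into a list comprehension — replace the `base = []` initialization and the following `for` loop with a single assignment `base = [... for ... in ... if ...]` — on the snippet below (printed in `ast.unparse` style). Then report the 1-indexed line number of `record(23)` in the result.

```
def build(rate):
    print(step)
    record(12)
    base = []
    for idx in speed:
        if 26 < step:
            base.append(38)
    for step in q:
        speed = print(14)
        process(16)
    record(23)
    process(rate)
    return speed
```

Transformed code:
def build(rate):
    print(step)
    record(12)
    base = [38 for idx in speed if 26 < step]
    for step in q:
        speed = print(14)
        process(16)
    record(23)
    process(rate)
    return speed

8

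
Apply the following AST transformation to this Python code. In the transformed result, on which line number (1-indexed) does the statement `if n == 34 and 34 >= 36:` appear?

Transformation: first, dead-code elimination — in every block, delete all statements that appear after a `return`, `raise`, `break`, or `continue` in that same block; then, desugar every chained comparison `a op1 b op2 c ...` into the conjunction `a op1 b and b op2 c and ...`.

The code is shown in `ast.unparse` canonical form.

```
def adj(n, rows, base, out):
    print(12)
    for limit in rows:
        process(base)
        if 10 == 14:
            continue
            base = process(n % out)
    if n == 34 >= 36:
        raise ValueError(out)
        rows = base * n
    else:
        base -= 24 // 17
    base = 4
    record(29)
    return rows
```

7

Transformed code:
def adj(n, rows, base, out):
    print(12)
    for limit in rows:
        process(base)
        if 10 == 14:
            continue
    if n == 34 and 34 >= 36:
        raise ValueError(out)
    else:
        base -= 24 // 17
    base = 4
    record(29)
    return rows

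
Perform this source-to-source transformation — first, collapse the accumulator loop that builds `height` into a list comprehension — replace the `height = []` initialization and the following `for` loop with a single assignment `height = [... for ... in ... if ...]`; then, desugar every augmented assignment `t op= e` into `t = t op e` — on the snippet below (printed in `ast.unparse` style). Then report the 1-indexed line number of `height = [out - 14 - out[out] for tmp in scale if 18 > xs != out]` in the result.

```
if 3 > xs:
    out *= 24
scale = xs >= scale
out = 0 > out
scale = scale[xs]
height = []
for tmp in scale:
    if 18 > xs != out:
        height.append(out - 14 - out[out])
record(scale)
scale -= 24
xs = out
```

Transformed code:
if 3 > xs:
    out = out * 24
scale = xs >= scale
out = 0 > out
scale = scale[xs]
height = [out - 14 - out[out] for tmp in scale if 18 > xs != out]
record(scale)
scale = scale - 24
xs = out

6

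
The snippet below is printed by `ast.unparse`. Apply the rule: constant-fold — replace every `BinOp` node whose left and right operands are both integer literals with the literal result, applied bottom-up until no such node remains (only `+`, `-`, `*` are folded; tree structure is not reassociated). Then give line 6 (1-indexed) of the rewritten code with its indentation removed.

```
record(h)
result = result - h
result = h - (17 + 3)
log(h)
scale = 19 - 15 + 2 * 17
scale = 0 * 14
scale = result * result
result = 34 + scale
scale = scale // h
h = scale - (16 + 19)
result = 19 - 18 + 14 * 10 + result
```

scale = 0

Transformed code:
record(h)
result = result - h
result = h - 20
log(h)
scale = 38
scale = 0
scale = result * result
result = 34 + scale
scale = scale // h
h = scale - 35
result = 141 + result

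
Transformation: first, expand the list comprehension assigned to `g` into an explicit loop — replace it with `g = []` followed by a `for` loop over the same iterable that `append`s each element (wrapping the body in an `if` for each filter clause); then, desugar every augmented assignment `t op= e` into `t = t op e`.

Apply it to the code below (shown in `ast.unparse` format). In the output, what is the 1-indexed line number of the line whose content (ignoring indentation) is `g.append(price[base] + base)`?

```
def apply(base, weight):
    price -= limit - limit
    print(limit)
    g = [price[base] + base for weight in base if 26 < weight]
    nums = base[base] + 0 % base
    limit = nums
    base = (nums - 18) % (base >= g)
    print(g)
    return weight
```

7

Transformed code:
def apply(base, weight):
    price = price - (limit - limit)
    print(limit)
    g = []
    for weight in base:
        if 26 < weight:
            g.append(price[base] + base)
    nums = base[base] + 0 % base
    limit = nums
    base = (nums - 18) % (base >= g)
    print(g)
    return weight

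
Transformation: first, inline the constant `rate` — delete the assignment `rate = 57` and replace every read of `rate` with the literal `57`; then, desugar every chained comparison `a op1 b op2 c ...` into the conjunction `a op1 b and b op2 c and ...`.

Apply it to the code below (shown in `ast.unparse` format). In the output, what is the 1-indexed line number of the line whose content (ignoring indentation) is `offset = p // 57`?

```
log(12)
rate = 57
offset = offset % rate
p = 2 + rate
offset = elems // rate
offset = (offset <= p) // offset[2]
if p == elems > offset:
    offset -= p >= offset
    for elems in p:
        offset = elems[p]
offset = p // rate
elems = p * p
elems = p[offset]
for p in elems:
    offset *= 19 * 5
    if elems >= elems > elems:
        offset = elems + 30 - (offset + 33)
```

Transformed code:
log(12)
offset = offset % 57
p = 2 + 57
offset = elems // 57
offset = (offset <= p) // offset[2]
if p == elems and elems > offset:
    offset -= p >= offset
    for elems in p:
        offset = elems[p]
offset = p // 57
elems = p * p
elems = p[offset]
for p in elems:
    offset *= 19 * 5
    if elems >= elems and elems > elems:
        offset = elems + 30 - (offset + 33)

10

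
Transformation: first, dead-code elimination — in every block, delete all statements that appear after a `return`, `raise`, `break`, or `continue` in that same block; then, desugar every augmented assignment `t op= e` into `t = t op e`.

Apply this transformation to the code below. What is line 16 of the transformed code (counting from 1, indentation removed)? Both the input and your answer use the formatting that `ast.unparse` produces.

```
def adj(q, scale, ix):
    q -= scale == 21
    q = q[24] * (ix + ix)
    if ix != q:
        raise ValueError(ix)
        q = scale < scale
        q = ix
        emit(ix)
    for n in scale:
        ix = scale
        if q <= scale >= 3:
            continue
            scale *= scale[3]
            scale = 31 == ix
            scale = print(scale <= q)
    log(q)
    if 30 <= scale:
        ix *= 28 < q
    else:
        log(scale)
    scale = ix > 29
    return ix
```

Transformed code:
def adj(q, scale, ix):
    q = q - (scale == 21)
    q = q[24] * (ix + ix)
    if ix != q:
        raise ValueError(ix)
    for n in scale:
        ix = scale
        if q <= scale >= 3:
            continue
    log(q)
    if 30 <= scale:
        ix = ix * (28 < q)
    else:
        log(scale)
    scale = ix > 29
    return ix

return ix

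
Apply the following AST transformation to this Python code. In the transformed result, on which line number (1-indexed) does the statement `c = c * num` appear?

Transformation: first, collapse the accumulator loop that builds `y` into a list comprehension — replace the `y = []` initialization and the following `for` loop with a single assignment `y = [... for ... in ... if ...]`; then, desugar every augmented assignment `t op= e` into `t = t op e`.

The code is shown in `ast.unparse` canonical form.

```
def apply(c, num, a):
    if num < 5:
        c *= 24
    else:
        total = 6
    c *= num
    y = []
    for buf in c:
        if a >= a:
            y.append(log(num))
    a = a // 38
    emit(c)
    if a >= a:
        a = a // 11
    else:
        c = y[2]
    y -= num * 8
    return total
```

6

Transformed code:
def apply(c, num, a):
    if num < 5:
        c = c * 24
    else:
        total = 6
    c = c * num
    y = [log(num) for buf in c if a >= a]
    a = a // 38
    emit(c)
    if a >= a:
        a = a // 11
    else:
        c = y[2]
    y = y - num * 8
    return total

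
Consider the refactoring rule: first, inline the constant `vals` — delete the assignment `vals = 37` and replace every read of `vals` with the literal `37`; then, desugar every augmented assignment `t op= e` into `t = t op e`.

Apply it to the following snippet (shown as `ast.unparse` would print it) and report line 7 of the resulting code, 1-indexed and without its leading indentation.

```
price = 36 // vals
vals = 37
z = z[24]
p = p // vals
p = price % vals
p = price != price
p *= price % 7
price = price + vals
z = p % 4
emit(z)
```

price = price + 37

Transformed code:
price = 36 // 37
z = z[24]
p = p // 37
p = price % 37
p = price != price
p = p * (price % 7)
price = price + 37
z = p % 4
emit(z)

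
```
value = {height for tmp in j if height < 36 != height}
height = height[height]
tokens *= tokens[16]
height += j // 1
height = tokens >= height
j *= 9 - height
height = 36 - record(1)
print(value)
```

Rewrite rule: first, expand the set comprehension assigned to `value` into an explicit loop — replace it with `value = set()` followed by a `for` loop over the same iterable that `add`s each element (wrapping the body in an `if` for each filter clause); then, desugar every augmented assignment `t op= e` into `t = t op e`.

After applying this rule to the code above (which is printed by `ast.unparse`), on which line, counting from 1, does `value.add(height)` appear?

4

Transformed code:
value = set()
for tmp in j:
    if height < 36 != height:
        value.add(height)
height = height[height]
tokens = tokens * tokens[16]
height = height + j // 1
height = tokens >= height
j = j * (9 - height)
height = 36 - record(1)
print(value)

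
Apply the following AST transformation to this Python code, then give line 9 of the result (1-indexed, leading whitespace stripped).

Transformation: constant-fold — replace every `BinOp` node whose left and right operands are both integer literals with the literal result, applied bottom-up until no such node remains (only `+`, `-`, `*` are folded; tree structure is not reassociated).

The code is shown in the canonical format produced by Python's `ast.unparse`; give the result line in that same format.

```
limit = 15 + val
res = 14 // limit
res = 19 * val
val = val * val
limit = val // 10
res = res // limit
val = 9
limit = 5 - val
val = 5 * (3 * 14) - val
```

val = 210 - val

Transformed code:
limit = 15 + val
res = 14 // limit
res = 19 * val
val = val * val
limit = val // 10
res = res // limit
val = 9
limit = 5 - val
val = 210 - val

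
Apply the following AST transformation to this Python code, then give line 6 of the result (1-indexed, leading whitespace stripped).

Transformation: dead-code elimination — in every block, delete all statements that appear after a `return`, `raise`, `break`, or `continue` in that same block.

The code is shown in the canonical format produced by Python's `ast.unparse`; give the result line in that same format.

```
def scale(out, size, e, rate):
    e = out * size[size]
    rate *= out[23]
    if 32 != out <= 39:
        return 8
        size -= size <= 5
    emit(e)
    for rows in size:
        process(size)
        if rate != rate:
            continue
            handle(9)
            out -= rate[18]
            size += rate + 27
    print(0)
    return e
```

emit(e)

Transformed code:
def scale(out, size, e, rate):
    e = out * size[size]
    rate *= out[23]
    if 32 != out <= 39:
        return 8
    emit(e)
    for rows in size:
        process(size)
        if rate != rate:
            continue
    print(0)
    return e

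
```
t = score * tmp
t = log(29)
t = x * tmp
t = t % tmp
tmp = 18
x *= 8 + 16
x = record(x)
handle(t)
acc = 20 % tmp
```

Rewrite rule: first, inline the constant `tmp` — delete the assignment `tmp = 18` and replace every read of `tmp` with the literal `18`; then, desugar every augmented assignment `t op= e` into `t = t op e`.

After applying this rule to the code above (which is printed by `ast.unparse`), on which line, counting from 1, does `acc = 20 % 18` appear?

8

Transformed code:
t = score * 18
t = log(29)
t = x * 18
t = t % 18
x = x * (8 + 16)
x = record(x)
handle(t)
acc = 20 % 18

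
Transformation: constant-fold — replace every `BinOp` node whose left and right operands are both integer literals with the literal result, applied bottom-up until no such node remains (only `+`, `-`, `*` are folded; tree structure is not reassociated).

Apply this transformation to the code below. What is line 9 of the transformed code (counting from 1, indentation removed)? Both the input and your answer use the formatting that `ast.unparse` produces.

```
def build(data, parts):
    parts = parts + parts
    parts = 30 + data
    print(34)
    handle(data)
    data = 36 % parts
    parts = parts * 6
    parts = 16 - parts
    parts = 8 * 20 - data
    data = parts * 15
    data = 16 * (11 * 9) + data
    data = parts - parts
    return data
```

parts = 160 - data

Transformed code:
def build(data, parts):
    parts = parts + parts
    parts = 30 + data
    print(34)
    handle(data)
    data = 36 % parts
    parts = parts * 6
    parts = 16 - parts
    parts = 160 - data
    data = parts * 15
    data = 1584 + data
    data = parts - parts
    return data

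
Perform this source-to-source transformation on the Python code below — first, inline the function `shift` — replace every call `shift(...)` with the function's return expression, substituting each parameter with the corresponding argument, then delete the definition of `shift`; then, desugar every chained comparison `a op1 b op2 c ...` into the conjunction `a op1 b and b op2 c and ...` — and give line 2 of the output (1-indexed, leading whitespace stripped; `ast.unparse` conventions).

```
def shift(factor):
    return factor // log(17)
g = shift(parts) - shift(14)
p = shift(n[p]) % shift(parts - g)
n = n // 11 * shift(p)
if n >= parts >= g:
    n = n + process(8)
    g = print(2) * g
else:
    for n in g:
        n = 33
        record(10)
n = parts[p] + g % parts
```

p = n[p] // log(17) % ((parts - g) // log(17))

Transformed code:
g = parts // log(17) - 14 // log(17)
p = n[p] // log(17) % ((parts - g) // log(17))
n = n // 11 * (p // log(17))
if n >= parts and parts >= g:
    n = n + process(8)
    g = print(2) * g
else:
    for n in g:
        n = 33
        record(10)
n = parts[p] + g % parts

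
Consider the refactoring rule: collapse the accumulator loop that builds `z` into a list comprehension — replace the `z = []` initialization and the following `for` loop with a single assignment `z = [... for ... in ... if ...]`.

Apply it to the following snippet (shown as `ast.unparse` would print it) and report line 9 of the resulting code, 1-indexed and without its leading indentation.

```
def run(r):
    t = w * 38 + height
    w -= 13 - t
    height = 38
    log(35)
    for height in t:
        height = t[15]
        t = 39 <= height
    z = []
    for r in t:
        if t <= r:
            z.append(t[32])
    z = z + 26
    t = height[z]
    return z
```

z = [t[32] for r in t if t <= r]

Transformed code:
def run(r):
    t = w * 38 + height
    w -= 13 - t
    height = 38
    log(35)
    for height in t:
        height = t[15]
        t = 39 <= height
    z = [t[32] for r in t if t <= r]
    z = z + 26
    t = height[z]
    return z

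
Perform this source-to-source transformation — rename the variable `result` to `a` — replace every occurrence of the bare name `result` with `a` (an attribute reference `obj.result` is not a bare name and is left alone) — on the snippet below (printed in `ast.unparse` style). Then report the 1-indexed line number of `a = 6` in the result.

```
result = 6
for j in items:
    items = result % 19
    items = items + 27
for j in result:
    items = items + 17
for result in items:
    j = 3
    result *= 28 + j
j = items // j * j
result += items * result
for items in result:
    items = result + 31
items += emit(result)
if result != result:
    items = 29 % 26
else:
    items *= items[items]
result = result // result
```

1

Transformed code:
a = 6
for j in items:
    items = a % 19
    items = items + 27
for j in a:
    items = items + 17
for a in items:
    j = 3
    a *= 28 + j
j = items // j * j
a += items * a
for items in a:
    items = a + 31
items += emit(a)
if a != a:
    items = 29 % 26
else:
    items *= items[items]
a = a // a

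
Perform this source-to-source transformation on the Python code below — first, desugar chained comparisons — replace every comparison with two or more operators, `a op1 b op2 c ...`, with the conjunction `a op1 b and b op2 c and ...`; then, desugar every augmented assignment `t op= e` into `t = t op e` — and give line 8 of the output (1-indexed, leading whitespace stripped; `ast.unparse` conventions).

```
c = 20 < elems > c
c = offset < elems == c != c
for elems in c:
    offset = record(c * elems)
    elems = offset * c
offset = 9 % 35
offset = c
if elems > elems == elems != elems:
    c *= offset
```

if elems > elems and elems == elems and (elems != elems):

Transformed code:
c = 20 < elems and elems > c
c = offset < elems and elems == c and (c != c)
for elems in c:
    offset = record(c * elems)
    elems = offset * c
offset = 9 % 35
offset = c
if elems > elems and elems == elems and (elems != elems):
    c = c * offset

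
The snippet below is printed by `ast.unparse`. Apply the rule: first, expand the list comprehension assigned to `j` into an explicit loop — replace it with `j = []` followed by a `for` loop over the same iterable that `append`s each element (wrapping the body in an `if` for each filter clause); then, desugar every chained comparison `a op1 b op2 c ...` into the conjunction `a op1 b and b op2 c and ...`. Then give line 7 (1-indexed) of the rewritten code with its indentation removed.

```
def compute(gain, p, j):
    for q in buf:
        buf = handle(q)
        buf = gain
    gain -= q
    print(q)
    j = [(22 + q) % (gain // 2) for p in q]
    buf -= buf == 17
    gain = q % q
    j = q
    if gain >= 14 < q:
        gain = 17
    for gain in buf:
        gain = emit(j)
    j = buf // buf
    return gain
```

Transformed code:
def compute(gain, p, j):
    for q in buf:
        buf = handle(q)
        buf = gain
    gain -= q
    print(q)
    j = []
    for p in q:
        j.append((22 + q) % (gain // 2))
    buf -= buf == 17
    gain = q % q
    j = q
    if gain >= 14 and 14 < q:
        gain = 17
    for gain in buf:
        gain = emit(j)
    j = buf // buf
    return gain

j = []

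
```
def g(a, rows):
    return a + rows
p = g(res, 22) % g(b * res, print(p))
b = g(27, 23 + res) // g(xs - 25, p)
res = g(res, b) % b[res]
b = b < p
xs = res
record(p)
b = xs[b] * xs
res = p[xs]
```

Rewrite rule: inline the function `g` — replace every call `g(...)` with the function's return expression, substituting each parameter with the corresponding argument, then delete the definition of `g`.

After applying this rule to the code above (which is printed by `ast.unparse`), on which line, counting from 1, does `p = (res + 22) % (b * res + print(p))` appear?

1

Transformed code:
p = (res + 22) % (b * res + print(p))
b = (27 + (23 + res)) // (xs - 25 + p)
res = (res + b) % b[res]
b = b < p
xs = res
record(p)
b = xs[b] * xs
res = p[xs]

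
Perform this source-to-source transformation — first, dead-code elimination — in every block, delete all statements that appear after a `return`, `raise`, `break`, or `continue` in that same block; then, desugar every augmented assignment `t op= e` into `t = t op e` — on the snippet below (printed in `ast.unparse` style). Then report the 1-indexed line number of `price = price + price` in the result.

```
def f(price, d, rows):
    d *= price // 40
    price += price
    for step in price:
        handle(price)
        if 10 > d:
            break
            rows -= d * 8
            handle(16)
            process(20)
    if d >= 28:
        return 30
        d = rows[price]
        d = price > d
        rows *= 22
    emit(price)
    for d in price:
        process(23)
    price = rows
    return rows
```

Transformed code:
def f(price, d, rows):
    d = d * (price // 40)
    price = price + price
    for step in price:
        handle(price)
        if 10 > d:
            break
    if d >= 28:
        return 30
    emit(price)
    for d in price:
        process(23)
    price = rows
    return rows

3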